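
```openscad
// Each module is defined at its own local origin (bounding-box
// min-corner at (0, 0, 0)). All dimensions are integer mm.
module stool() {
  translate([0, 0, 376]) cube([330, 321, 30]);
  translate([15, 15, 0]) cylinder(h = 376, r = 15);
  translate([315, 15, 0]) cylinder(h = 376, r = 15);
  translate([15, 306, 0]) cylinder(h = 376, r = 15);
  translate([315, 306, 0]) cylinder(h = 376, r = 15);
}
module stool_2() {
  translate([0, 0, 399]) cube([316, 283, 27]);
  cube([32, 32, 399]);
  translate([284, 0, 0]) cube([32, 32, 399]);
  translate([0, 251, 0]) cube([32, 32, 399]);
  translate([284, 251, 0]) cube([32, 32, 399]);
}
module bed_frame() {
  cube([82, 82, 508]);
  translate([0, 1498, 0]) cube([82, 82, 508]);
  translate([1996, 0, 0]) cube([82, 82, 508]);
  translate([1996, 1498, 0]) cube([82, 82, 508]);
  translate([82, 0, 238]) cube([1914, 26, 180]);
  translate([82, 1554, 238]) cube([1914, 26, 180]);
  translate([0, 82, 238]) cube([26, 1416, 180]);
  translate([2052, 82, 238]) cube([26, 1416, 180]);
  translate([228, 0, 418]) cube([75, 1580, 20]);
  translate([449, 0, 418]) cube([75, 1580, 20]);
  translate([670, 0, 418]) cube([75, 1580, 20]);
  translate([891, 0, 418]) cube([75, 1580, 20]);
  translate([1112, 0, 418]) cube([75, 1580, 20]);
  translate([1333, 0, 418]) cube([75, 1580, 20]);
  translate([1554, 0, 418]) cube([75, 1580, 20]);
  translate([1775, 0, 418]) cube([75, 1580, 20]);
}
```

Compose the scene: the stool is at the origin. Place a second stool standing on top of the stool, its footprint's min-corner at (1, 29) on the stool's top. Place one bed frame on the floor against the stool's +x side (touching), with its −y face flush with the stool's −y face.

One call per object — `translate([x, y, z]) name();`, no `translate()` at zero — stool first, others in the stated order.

stool();
translate([1, 29, 406]) stool_2();
translate([330, 0, 0]) bed_frame();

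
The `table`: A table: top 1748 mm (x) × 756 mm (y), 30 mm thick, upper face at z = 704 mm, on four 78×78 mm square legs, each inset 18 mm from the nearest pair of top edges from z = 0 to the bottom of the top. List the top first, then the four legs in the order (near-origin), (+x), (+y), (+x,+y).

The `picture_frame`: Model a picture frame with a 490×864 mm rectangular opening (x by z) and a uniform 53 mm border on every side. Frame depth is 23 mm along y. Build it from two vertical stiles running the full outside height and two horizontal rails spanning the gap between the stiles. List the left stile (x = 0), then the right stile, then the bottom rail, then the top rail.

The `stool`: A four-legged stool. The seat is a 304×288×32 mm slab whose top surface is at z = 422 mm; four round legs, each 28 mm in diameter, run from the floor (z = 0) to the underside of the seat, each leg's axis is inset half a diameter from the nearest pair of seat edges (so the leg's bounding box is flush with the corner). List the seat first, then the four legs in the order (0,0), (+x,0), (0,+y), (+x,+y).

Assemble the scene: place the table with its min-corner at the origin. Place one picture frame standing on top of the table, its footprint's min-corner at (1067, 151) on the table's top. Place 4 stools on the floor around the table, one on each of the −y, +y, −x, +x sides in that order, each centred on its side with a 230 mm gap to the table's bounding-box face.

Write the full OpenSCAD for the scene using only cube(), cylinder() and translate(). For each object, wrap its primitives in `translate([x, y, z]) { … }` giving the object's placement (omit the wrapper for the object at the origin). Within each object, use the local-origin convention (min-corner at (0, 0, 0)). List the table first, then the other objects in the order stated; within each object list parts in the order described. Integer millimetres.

translate([0, 0, 674]) cube([1748, 756, 30]);
translate([18, 18, 0]) cube([78, 78, 674]);
translate([1652, 18, 0]) cube([78, 78, 674]);
translate([18, 660, 0]) cube([78, 78, 674]);
translate([1652, 660, 0]) cube([78, 78, 674]);
translate([1067, 151, 704]) {
  cube([53, 23, 970]);
  translate([543, 0, 0]) cube([53, 23, 970]);
  translate([53, 0, 0]) cube([490, 23, 53]);
  translate([53, 0, 917]) cube([490, 23, 53]);
}
translate([722, -518, 0]) {
  translate([0, 0, 390]) cube([304, 288, 32]);
  translate([14, 14, 0]) cylinder(h = 390, r = 14);
  translate([290, 14, 0]) cylinder(h = 390, r = 14);
  translate([14, 274, 0]) cylinder(h = 390, r = 14);
  translate([290, 274, 0]) cylinder(h = 390, r = 14);
}
translate([722, 986, 0]) {
  translate([0, 0, 390]) cube([304, 288, 32]);
  translate([14, 14, 0]) cylinder(h = 390, r = 14);
  translate([290, 14, 0]) cylinder(h = 390, r = 14);
  translate([14, 274, 0]) cylinder(h = 390, r = 14);
  translate([290, 274, 0]) cylinder(h = 390, r = 14);
}
translate([-534, 234, 0]) {
  translate([0, 0, 390]) cube([304, 288, 32]);
  translate([14, 14, 0]) cylinder(h = 390, r = 14);
  translate([290, 14, 0]) cylinder(h = 390, r = 14);
  translate([14, 274, 0]) cylinder(h = 390, r = 14);
  translate([290, 274, 0]) cylinder(h = 390, r = 14);
}
translate([1978, 234, 0]) {
  translate([0, 0, 390]) cube([304, 288, 32]);
  translate([14, 14, 0]) cylinder(h = 390, r = 14);
  translate([290, 14, 0]) cylinder(h = 390, r = 14);
  translate([14, 274, 0]) cylinder(h = 390, r = 14);
  translate([290, 274, 0]) cylinder(h = 390, r = 14);
}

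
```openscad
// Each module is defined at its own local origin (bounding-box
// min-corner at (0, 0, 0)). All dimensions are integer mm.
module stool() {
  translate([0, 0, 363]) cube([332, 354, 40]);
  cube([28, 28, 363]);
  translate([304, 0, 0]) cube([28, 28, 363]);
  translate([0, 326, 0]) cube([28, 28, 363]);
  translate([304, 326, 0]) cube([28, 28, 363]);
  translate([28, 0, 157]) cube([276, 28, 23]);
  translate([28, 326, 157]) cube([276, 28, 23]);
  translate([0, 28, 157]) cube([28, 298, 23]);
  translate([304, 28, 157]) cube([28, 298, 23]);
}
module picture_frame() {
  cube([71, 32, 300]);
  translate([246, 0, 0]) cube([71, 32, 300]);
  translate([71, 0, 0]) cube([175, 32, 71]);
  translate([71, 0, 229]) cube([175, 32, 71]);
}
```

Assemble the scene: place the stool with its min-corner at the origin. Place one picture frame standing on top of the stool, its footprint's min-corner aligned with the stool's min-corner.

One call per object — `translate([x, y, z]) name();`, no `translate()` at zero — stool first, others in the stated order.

stool();
translate([0, 0, 403]) picture_frame();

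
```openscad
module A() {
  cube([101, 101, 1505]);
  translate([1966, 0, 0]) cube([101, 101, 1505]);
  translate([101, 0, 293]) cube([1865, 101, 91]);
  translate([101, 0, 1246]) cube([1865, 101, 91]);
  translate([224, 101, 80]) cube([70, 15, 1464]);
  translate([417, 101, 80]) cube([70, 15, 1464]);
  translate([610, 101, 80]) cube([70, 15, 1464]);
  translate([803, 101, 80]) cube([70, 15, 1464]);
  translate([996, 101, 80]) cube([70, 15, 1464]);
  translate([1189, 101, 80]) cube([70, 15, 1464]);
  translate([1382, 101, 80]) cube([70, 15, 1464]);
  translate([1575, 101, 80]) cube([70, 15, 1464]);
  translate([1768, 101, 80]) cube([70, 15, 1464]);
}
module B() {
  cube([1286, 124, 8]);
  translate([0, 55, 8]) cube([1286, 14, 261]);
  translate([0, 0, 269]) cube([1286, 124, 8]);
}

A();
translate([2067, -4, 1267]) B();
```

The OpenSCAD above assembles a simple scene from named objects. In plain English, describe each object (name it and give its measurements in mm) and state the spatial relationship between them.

A is a fence section. Two 101×101 mm posts, 1505 mm tall, stand on the floor with a clear span of 1865 mm between their inner faces. Two horizontal rails of 101×91 mm section span the gap between the posts with their undersides at z = 293 mm and z = 1246 mm, flush with the posts' −y face. 9 pickets, each 70 mm wide, 15 mm thick and 1464 mm tall, are fixed to the +y face of the rails with their bottoms at z = 80 mm, evenly spaced across the span with equal gaps (rounded down to the nearest mm) at the −x end and between each pair — any rounding remainder accumulates at the +x end.

B is an I-beam lying along x, 1286 mm long. Overall section height 277 mm. Two flanges 124 mm wide (y) and 8 mm thick, one on the floor and one at the top; a web 14 mm thick runs between them, centred on the flange width.

The I-beam is beside the fence section with their tops flush at z = 1544.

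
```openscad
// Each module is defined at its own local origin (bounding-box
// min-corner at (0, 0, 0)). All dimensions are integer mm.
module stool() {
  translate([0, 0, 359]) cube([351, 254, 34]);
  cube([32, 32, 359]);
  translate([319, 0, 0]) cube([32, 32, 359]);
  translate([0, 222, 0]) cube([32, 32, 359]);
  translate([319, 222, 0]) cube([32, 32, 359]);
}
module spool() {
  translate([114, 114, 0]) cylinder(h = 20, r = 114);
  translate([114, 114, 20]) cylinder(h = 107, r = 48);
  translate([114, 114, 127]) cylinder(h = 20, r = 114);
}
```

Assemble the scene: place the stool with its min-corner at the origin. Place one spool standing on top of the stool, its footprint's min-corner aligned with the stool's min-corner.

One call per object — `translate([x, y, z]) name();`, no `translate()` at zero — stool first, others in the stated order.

stool();
translate([0, 0, 393]) spool();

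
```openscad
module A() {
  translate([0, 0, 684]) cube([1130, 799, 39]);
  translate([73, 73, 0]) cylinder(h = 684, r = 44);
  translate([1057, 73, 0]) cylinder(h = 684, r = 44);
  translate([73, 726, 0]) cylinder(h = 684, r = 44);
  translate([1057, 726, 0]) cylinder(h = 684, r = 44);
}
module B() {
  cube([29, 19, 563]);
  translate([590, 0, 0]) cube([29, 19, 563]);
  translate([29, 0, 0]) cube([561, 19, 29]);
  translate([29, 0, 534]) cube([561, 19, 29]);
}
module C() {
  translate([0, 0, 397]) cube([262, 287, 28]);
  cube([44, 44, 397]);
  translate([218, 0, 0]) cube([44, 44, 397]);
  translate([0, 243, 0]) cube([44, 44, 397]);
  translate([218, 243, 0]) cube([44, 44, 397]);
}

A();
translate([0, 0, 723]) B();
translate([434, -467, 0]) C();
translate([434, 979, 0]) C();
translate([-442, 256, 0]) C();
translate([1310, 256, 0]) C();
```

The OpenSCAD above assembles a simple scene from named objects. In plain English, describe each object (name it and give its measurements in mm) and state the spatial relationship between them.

A is a rectangular dining table. The top is 1130×799×39 mm with its upper surface at z = 723 mm. It stands on four round legs of 88 mm diameter, each leg's bounding box inset 29 mm from the nearest pair of top edges, running from the floor to the underside of the top.

B is a picture frame with a 561×505 mm rectangular opening (x by z) and a uniform 29 mm border on every side. Frame depth is 19 mm along y. It is built from two vertical stiles running the full outside height and two horizontal rails spanning the gap between the stiles.

C is a four-legged stool. The seat is a 262×287×28 mm slab whose top surface is at z = 425 mm; four square legs, each 44×44 mm in cross-section, run from the floor (z = 0) to the underside of the seat, each flush with a corner of the seat.

The picture frame is on top of the table. Four stools sit around the table at the −y, +y, −x, +x sides.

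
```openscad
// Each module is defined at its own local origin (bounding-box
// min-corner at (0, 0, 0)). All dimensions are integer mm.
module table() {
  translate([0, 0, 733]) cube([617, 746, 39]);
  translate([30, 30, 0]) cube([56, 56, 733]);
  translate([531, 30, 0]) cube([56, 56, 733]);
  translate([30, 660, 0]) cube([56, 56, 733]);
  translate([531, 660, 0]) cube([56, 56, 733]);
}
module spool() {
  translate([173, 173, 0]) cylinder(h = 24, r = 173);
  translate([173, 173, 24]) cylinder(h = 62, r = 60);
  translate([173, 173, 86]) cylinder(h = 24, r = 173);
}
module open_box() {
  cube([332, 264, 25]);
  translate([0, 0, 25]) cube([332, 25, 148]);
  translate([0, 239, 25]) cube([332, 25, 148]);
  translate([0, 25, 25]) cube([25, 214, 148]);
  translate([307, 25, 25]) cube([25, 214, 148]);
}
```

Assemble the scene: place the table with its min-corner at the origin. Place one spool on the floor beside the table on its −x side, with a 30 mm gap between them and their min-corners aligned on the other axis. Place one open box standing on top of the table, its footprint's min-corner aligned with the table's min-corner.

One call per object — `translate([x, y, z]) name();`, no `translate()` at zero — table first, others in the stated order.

table();
translate([-376, 0, 0]) spool();
translate([0, 0, 772]) open_box();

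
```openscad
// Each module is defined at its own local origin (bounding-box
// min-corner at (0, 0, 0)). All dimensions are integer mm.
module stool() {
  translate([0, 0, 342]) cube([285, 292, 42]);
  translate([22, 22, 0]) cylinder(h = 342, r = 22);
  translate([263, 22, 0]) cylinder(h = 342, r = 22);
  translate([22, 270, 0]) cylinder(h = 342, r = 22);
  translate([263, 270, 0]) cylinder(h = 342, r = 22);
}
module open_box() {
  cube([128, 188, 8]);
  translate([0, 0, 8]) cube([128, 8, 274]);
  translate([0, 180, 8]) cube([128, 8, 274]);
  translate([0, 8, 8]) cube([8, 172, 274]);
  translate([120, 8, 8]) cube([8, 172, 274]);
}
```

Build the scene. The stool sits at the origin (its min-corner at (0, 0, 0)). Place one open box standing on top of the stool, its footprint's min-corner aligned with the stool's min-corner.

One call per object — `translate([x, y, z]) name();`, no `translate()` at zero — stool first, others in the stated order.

stool();
translate([0, 0, 384]) open_box();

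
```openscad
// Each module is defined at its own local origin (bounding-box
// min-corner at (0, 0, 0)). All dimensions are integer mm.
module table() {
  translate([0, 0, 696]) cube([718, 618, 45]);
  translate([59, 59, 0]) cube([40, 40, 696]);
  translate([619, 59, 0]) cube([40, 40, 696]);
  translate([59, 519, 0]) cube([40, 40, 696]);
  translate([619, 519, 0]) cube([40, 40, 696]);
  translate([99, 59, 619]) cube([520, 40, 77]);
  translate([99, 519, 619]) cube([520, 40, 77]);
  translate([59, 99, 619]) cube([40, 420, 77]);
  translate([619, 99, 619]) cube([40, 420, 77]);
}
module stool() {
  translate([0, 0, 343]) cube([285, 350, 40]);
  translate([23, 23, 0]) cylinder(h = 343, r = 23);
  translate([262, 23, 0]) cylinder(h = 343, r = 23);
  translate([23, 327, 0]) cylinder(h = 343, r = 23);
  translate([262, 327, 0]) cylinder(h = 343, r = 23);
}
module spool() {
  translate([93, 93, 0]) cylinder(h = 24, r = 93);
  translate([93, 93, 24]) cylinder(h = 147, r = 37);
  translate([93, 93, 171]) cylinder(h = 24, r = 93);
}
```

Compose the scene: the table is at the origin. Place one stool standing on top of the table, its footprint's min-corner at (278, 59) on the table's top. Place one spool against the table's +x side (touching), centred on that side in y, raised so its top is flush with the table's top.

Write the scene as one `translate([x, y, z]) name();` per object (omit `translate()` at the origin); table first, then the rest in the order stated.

table();
translate([278, 59, 741]) stool();
translate([718, 216, 546]) spool();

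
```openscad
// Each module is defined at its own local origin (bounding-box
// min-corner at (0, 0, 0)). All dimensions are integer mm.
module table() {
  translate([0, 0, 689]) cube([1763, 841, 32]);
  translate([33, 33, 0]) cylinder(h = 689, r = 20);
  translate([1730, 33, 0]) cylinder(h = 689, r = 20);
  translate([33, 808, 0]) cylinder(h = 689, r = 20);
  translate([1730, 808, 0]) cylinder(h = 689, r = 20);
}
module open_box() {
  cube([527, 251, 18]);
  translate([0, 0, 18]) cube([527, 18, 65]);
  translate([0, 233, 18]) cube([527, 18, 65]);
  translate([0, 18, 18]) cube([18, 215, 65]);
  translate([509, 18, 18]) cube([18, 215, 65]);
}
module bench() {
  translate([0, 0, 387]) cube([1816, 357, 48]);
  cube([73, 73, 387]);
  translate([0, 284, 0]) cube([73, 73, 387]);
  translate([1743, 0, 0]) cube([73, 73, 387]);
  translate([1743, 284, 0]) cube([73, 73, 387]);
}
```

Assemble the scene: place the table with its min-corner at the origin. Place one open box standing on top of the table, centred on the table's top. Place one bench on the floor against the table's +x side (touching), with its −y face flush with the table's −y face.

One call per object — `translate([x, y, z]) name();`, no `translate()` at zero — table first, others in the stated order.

table();
translate([618, 295, 721]) open_box();
translate([1763, 0, 0]) bench();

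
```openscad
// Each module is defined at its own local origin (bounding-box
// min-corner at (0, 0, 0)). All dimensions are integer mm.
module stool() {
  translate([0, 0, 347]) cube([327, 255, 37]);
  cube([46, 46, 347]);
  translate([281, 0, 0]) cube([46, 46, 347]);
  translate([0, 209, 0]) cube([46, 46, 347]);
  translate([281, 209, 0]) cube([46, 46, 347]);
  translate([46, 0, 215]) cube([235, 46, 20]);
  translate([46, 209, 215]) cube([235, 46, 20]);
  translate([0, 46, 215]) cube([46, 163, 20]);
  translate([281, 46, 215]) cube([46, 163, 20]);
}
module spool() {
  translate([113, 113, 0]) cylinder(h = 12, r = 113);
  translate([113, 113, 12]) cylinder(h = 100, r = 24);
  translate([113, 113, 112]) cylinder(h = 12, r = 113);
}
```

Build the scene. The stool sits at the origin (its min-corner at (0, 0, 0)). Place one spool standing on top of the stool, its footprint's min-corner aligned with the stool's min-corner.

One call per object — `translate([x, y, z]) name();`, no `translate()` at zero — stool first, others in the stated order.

stool();
translate([0, 0, 384]) spool();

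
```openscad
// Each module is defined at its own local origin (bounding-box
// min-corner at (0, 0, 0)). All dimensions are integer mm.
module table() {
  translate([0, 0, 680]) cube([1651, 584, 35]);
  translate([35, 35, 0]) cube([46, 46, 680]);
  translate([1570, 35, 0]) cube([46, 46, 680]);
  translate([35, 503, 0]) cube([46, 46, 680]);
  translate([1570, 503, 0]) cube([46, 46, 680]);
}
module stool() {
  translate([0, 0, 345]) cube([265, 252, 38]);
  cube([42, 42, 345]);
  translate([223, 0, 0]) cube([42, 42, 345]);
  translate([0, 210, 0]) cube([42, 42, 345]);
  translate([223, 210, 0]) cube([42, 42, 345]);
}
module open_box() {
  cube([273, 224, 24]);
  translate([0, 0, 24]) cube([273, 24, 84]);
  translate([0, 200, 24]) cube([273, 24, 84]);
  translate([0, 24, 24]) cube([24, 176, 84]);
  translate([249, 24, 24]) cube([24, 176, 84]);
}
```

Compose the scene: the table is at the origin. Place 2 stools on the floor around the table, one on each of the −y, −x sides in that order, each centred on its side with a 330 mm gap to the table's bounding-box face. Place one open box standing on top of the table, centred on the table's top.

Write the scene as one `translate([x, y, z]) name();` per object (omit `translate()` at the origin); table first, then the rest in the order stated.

table();
translate([693, -582, 0]) stool();
translate([-595, 166, 0]) stool();
translate([689, 180, 715]) open_box();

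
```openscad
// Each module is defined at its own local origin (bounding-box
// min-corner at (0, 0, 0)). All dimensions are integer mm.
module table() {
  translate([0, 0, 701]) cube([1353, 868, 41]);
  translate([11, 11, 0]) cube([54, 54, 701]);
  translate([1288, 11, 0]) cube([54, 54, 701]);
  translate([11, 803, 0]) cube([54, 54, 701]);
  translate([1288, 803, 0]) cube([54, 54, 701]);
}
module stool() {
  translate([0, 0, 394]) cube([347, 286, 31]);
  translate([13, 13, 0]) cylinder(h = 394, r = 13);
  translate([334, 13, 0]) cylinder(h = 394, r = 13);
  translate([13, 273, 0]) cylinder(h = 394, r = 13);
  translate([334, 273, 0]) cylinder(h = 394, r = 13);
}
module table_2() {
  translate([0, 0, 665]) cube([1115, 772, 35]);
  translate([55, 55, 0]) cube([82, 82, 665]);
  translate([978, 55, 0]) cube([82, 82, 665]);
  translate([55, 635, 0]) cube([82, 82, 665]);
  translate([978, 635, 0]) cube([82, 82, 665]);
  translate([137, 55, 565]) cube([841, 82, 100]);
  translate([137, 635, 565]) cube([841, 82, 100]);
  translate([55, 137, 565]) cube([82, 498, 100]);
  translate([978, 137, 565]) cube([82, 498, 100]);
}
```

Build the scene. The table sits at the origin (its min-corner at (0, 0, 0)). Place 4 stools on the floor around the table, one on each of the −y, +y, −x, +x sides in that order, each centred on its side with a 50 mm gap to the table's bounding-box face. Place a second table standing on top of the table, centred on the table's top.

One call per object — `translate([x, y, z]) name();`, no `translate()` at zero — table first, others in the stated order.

table();
translate([503, -336, 0]) stool();
translate([503, 918, 0]) stool();
translate([-397, 291, 0]) stool();
translate([1403, 291, 0]) stool();
translate([119, 48, 742]) table_2();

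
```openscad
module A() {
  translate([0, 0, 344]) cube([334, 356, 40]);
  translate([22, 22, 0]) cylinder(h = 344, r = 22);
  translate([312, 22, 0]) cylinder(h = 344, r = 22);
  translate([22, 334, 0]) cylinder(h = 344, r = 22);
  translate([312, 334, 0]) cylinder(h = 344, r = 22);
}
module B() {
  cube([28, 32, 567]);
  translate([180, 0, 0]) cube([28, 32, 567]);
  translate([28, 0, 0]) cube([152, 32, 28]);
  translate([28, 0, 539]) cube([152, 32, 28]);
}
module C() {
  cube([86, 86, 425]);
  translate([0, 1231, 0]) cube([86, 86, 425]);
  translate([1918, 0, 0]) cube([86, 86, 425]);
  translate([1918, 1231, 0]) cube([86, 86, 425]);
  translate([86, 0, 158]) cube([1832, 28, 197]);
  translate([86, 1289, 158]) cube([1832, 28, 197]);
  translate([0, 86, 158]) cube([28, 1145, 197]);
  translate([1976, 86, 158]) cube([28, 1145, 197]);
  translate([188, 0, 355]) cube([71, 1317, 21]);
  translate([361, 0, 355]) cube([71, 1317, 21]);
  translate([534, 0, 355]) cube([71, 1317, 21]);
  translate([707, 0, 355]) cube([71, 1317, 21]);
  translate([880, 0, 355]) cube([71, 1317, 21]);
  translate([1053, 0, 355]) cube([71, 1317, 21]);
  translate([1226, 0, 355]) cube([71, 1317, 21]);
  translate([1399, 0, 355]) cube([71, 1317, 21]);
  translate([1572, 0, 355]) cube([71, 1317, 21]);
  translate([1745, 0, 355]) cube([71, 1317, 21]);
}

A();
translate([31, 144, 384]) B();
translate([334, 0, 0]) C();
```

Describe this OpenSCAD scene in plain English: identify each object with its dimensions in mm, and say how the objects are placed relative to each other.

A is a four-legged stool. The seat is a 334×356×40 mm slab whose top surface is at z = 384 mm; four round legs, each 44 mm in diameter, run from the floor (z = 0) to the underside of the seat, each leg's axis is inset half a diameter from the nearest pair of seat edges (so the leg's bounding box is flush with the corner).

B is a rectangular picture frame lying in the x–z plane (depth along y). The opening is 152 mm wide (x) by 511 mm tall (z), surrounded by a border 28 mm wide on all four sides. The frame is 32 mm deep and is made of two full-height vertical stiles with two horizontal rails fitted between them.

C is a bed frame 2004 mm long (x) by 1317 mm wide (y). Four 86×86 mm corner posts, 425 mm tall, at the corners of the footprint. Four rails of 28 mm thickness and 197 mm height run between adjacent posts with their undersides at z = 158 mm, their outer faces flush with the outside of the frame (the two x-running rails run between the posts' inner faces; the two y-running rails run between the posts' inner faces). 10 slats, each 71 mm wide (x) and 21 mm thick, lie across the top of the two x-running rails, running the full 1317 mm width of the frame in y; the slats are evenly spaced along x between the inner faces of the end posts with equal gaps (rounded down to the nearest mm) at the −x end and between each pair — any rounding remainder accumulates at the +x end.

The picture frame is on top of the stool. The bed frame is against the stool's +x side, with their −y faces flush.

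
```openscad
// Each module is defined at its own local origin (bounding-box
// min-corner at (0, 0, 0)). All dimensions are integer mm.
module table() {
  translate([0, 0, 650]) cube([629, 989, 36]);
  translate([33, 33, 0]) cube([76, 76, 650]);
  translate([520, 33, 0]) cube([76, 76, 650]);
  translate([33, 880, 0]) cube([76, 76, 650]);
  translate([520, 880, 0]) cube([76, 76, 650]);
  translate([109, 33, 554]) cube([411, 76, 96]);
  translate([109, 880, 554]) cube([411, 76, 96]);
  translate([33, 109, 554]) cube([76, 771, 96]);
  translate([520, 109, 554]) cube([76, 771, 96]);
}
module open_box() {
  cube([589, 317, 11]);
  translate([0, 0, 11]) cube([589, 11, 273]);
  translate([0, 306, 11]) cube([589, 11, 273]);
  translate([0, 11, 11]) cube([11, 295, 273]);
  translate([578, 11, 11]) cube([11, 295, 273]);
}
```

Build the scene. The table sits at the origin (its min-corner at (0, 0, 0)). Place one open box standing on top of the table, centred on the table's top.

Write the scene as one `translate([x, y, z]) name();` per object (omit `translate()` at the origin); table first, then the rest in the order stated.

table();
translate([20, 336, 686]) open_box();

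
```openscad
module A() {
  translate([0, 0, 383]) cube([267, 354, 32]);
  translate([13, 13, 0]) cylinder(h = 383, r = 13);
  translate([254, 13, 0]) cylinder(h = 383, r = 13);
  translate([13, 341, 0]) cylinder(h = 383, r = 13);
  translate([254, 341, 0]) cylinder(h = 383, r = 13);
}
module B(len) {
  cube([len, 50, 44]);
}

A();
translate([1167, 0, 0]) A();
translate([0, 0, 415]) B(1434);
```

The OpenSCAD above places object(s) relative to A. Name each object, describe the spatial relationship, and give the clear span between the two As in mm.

Second stool starts at x = 1167; first ends at x = 267; clear span = 1167 − 267 = 900 mm.

A is a stool. B is a beam. A beam spans the tops of two stools. The clear span between the two stools is 900 mm.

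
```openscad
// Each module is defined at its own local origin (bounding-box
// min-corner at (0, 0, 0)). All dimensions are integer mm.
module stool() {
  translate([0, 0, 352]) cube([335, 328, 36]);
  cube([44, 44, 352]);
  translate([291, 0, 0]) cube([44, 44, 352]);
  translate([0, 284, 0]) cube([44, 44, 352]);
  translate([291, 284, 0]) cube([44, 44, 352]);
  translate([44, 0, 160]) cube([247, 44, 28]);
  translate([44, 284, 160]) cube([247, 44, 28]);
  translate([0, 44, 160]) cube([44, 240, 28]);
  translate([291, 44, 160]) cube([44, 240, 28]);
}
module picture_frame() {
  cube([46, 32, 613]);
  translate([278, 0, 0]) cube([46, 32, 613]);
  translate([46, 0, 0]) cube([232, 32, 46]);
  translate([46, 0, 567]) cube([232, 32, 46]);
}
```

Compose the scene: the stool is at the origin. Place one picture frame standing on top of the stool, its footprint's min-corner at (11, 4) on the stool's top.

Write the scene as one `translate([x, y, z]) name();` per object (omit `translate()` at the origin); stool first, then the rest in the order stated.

stool();
translate([11, 4, 388]) picture_frame();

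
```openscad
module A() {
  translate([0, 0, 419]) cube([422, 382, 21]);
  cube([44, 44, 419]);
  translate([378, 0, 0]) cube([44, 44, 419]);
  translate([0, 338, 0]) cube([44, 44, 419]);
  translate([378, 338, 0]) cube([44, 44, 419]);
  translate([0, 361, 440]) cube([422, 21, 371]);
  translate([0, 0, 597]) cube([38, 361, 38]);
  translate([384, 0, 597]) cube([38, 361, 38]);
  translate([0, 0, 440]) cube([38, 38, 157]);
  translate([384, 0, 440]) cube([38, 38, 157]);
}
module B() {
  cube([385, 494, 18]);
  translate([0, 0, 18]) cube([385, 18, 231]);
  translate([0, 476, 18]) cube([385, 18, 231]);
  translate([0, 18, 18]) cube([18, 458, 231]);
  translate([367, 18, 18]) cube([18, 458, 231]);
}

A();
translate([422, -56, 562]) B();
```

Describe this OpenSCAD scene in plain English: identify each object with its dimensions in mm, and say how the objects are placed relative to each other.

A is a chair: 422×382 mm seat, 21 mm thick, top at z = 440 mm, on four 44 mm square corner legs flush with the seat edges. A 21 mm thick backrest slab spans the full seat width, extending 371 mm above the seat top, its back face flush with the seat's +y edge. Two armrests of 38×38 mm section run along each side from the seat's front edge to the front of the backrest, top faces 195 mm above the seat top and outer faces flush with the seat's x-edges; a 38×38 mm post under the front of each armrest stands on the seat at the front corner.

B is an open-topped rectangular box: outside dimensions 385×494×249 mm, with a uniform wall and base thickness of 18 mm. The base is a full 385×494 slab on the floor; four walls sit on top of the base. The front and back walls (the −y and +y sides) span the full width; the two side walls fit between them.

The open box is beside the chair with their tops flush at z = 811.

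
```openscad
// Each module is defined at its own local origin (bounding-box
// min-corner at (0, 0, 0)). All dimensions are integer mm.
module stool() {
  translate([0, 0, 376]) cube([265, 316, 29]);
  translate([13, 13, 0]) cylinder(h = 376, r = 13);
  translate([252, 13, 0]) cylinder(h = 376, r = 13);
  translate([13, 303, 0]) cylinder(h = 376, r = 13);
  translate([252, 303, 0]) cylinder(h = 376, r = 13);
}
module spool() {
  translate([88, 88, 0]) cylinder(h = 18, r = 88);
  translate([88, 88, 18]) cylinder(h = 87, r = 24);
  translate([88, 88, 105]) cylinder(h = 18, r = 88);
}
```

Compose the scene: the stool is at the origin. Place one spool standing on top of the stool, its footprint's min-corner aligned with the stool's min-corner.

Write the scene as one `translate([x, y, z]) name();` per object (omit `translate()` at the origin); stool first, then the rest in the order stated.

stool();
translate([0, 0, 405]) spool();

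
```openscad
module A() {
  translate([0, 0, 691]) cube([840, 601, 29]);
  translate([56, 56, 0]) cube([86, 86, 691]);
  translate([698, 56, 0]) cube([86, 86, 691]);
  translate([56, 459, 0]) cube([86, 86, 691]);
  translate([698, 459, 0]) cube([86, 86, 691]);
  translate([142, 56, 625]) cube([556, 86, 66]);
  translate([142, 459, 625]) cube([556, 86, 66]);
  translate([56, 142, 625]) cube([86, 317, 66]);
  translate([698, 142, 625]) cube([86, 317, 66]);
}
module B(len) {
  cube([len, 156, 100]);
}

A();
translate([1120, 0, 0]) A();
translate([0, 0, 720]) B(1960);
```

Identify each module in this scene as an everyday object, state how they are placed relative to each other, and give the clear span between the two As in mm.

Second table starts at x = 1120; first ends at x = 840; clear span = 1120 − 840 = 280 mm.

A is a table. B is a beam. A beam spans the tops of two tables. The clear span between the two tables is 280 mm.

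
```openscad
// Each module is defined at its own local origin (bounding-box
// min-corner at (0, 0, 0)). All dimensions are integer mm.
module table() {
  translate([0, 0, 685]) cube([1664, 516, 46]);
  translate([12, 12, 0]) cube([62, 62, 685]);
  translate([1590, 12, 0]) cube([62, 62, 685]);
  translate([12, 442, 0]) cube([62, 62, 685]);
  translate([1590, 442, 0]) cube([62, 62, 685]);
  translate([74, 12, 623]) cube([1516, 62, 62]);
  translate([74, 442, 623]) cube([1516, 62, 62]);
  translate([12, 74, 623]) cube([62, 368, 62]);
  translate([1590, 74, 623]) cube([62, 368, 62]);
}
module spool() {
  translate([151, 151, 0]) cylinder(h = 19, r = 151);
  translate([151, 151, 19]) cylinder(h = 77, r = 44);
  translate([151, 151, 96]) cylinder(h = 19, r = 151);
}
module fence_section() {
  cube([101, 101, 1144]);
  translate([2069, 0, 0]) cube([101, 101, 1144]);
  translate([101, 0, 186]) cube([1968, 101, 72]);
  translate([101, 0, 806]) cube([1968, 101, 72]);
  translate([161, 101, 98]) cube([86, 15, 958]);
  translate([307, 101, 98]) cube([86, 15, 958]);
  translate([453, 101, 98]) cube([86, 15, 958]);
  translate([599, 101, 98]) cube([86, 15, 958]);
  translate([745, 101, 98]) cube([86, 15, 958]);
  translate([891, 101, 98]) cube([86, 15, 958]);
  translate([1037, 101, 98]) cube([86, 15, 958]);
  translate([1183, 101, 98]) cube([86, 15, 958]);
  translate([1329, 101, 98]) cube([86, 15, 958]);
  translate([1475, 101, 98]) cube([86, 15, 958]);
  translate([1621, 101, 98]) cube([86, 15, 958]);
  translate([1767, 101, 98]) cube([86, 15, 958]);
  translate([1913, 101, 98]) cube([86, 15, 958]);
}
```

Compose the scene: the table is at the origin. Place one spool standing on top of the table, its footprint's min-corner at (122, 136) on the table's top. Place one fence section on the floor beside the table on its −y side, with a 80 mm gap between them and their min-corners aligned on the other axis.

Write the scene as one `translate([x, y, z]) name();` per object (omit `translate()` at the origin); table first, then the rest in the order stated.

table();
translate([122, 136, 731]) spool();
translate([0, -196, 0]) fence_section();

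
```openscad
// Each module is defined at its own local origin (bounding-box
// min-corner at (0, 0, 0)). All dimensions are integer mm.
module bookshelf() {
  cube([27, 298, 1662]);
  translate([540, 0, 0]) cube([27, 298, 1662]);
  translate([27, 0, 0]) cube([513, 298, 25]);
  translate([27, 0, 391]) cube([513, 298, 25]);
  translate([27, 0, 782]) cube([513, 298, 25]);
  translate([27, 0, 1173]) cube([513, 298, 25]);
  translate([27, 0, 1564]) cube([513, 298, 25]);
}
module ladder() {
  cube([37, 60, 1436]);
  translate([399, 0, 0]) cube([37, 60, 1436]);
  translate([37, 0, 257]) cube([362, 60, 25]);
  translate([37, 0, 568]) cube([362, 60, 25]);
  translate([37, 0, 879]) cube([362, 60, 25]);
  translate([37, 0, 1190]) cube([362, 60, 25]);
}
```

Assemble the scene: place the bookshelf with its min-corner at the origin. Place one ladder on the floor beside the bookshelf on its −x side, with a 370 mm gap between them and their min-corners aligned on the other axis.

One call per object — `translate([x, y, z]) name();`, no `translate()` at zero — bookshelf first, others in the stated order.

bookshelf();
translate([-806, 0, 0]) ladder();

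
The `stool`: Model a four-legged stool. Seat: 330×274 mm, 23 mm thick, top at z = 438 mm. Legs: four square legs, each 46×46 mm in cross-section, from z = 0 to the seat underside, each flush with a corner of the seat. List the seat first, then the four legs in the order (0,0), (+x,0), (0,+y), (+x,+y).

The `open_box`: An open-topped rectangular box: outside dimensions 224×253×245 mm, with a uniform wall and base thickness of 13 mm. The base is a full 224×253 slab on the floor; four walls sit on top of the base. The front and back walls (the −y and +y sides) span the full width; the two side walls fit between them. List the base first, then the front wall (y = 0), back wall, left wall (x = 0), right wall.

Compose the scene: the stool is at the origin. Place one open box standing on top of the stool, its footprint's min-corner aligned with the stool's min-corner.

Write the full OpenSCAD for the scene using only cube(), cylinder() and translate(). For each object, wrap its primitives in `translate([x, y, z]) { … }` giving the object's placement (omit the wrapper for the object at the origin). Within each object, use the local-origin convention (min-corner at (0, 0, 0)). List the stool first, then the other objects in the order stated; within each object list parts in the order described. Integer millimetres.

translate([0, 0, 415]) cube([330, 274, 23]);
cube([46, 46, 415]);
translate([284, 0, 0]) cube([46, 46, 415]);
translate([0, 228, 0]) cube([46, 46, 415]);
translate([284, 228, 0]) cube([46, 46, 415]);
translate([0, 0, 438]) {
  cube([224, 253, 13]);
  translate([0, 0, 13]) cube([224, 13, 232]);
  translate([0, 240, 13]) cube([224, 13, 232]);
  translate([0, 13, 13]) cube([13, 227, 232]);
  translate([211, 13, 13]) cube([13, 227, 232]);
}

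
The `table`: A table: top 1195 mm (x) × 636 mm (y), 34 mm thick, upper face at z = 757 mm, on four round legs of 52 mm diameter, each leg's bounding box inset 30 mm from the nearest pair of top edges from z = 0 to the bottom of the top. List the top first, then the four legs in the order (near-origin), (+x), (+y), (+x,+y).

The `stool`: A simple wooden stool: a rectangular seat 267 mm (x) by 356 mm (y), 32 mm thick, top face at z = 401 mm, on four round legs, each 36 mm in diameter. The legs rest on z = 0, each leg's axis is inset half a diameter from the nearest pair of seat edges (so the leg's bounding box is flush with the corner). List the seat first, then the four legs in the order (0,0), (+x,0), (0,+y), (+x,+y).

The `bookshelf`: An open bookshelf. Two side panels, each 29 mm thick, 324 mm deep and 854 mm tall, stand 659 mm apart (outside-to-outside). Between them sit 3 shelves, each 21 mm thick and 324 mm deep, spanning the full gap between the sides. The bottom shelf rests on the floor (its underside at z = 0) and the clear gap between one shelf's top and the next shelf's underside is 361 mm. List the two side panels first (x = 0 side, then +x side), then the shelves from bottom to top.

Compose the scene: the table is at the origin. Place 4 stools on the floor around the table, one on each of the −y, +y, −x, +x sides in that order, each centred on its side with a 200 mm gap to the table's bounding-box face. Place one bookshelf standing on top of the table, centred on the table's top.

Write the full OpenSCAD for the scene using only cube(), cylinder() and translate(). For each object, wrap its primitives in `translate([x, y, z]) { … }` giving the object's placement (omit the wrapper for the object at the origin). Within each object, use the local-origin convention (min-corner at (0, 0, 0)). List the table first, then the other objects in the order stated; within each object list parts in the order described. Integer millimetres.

translate([0, 0, 723]) cube([1195, 636, 34]);
translate([56, 56, 0]) cylinder(h = 723, r = 26);
translate([1139, 56, 0]) cylinder(h = 723, r = 26);
translate([56, 580, 0]) cylinder(h = 723, r = 26);
translate([1139, 580, 0]) cylinder(h = 723, r = 26);
translate([464, -556, 0]) {
  translate([0, 0, 369]) cube([267, 356, 32]);
  translate([18, 18, 0]) cylinder(h = 369, r = 18);
  translate([249, 18, 0]) cylinder(h = 369, r = 18);
  translate([18, 338, 0]) cylinder(h = 369, r = 18);
  translate([249, 338, 0]) cylinder(h = 369, r = 18);
}
translate([464, 836, 0]) {
  translate([0, 0, 369]) cube([267, 356, 32]);
  translate([18, 18, 0]) cylinder(h = 369, r = 18);
  translate([249, 18, 0]) cylinder(h = 369, r = 18);
  translate([18, 338, 0]) cylinder(h = 369, r = 18);
  translate([249, 338, 0]) cylinder(h = 369, r = 18);
}
translate([-467, 140, 0]) {
  translate([0, 0, 369]) cube([267, 356, 32]);
  translate([18, 18, 0]) cylinder(h = 369, r = 18);
  translate([249, 18, 0]) cylinder(h = 369, r = 18);
  translate([18, 338, 0]) cylinder(h = 369, r = 18);
  translate([249, 338, 0]) cylinder(h = 369, r = 18);
}
translate([1395, 140, 0]) {
  translate([0, 0, 369]) cube([267, 356, 32]);
  translate([18, 18, 0]) cylinder(h = 369, r = 18);
  translate([249, 18, 0]) cylinder(h = 369, r = 18);
  translate([18, 338, 0]) cylinder(h = 369, r = 18);
  translate([249, 338, 0]) cylinder(h = 369, r = 18);
}
translate([268, 156, 757]) {
  cube([29, 324, 854]);
  translate([630, 0, 0]) cube([29, 324, 854]);
  translate([29, 0, 0]) cube([601, 324, 21]);
  translate([29, 0, 382]) cube([601, 324, 21]);
  translate([29, 0, 764]) cube([601, 324, 21]);
}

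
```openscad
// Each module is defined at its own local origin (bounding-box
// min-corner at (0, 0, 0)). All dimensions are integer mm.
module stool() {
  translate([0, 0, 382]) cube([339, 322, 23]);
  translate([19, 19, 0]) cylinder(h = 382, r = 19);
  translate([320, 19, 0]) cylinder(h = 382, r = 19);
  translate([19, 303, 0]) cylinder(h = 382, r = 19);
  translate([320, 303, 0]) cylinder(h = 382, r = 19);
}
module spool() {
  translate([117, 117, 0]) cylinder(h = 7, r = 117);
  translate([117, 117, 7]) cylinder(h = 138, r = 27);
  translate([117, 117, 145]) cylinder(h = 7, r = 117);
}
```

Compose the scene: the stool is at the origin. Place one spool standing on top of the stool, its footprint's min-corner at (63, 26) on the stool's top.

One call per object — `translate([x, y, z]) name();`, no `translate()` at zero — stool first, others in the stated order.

stool();
translate([63, 26, 405]) spool();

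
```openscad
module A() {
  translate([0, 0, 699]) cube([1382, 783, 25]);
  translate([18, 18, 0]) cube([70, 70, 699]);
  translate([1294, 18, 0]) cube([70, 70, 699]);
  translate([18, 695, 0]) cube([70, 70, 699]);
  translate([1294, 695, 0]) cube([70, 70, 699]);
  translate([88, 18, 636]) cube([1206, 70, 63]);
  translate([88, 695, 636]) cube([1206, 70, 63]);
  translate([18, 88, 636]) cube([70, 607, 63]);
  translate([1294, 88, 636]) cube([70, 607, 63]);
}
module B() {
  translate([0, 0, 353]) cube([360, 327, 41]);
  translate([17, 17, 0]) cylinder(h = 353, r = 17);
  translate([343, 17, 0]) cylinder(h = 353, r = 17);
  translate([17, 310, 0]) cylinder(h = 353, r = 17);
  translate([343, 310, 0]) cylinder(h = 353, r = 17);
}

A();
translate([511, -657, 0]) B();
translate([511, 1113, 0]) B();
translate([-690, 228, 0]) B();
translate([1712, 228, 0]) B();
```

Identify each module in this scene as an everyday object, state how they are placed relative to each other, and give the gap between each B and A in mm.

Each stool's nearest face is 330 mm from the table's bounding box.

A is a table. B is a stool. Four stools sit around the table at the −y, +y, −x, +x sides. The gap between each stool and the table is 330 mm.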